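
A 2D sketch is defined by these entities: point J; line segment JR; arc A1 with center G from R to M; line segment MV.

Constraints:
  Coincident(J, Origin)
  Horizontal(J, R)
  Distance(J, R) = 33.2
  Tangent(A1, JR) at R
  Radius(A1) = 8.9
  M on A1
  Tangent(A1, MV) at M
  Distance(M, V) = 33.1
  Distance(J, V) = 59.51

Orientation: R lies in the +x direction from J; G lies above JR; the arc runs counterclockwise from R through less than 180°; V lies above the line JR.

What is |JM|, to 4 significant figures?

43.03

J is at the origin; JR is horizontal with |JR| = 33.2 and R on the +x side, so R = (33.20, 0.000). The tangent condition forces GR to be normal to JR, so G = R + (0, 8.9) = (33.20, 8.900). Since GM ⟂ MV (tangency), |GV| = √(8.9² + 33.1²) = 34.28 regardless of where M sits on A1. So V lies on both circle(J, 59.51) and circle(G, 34.28); the above-JR intersection is V = (42.18, 41.98). M is the foot of the tangent from V: M = (42.10, 8.878).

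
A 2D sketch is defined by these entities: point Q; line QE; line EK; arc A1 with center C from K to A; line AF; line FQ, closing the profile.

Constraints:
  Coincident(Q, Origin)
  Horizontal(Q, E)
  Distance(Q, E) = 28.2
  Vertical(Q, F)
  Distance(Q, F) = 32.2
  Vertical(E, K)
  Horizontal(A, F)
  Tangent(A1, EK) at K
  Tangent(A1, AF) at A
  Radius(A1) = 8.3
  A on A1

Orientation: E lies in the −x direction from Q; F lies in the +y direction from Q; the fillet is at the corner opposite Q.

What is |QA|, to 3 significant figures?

37.9

Q is at the origin; Q and E share the same y with |QE| = 28.2 and E on the −x side, so E = (-28.2, 0.00). Q and F share the same x with |QF| = 32.2 and F on the +y side, so F = (0.00, 32.2). The virtual corner opposite Q is at (-28.2, 32.2). A1 meets EK tangentially, so CK is at right angles to EK and A1 meets AF tangentially, so CA is at right angles to AF, with radius 8.3, so the center C sits 8.3 in from both sides at C = (-19.9, 23.9). That places the tangent points at K = (-28.2, 23.9) on EK and A = (-19.9, 32.2) on AF. Then |QA| = |A − Q| = 37.9.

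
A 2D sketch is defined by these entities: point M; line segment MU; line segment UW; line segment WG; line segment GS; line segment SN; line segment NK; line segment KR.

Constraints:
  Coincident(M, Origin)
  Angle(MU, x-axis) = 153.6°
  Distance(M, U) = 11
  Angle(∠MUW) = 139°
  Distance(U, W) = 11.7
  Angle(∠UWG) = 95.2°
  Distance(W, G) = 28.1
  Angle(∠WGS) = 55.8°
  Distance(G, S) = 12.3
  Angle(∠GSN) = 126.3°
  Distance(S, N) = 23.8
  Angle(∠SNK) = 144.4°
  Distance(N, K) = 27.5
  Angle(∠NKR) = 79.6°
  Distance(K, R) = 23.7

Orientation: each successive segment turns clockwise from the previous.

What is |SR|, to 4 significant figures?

43.61

M is at the origin; MU runs at 153.6° with length 11.0, so U = (-9.853, 4.891). ∠MUW = 139.0° gives UW at 112.6° from the x-axis; with |UW| = 11.7, W = (-14.35, 15.69). ∠UWG = 95.2° gives WG at 27.80° from the x-axis; with |WG| = 28.1, G = (10.51, 28.80). ∠WGS = 55.8° gives GS at -96.40° from the x-axis; with |GS| = 12.3, S = (9.137, 16.57). ∠GSN = 126.3° gives SN at -150.1° from the x-axis; with |SN| = 23.8, N = (-11.50, 4.711). ∠SNK = 144.4° gives NK at 174.3° from the x-axis; with |NK| = 27.5, K = (-38.86, 7.442). ∠NKR = 79.6° gives KR at 73.90° from the x-axis; with |KR| = 23.7, R = (-32.29, 30.21). Then |SR| = |R − S| = 43.61.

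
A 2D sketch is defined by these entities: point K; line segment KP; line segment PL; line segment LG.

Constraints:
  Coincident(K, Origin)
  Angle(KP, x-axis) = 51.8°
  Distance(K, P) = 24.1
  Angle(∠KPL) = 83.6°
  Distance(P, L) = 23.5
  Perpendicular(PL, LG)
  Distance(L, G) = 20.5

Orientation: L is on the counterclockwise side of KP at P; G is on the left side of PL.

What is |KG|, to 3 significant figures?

21.1

K is at the origin; KP runs at 51.8° with length 24.1, so P = 24.1·(cos 51.8°, sin 51.8°) = (14.9, 18.9). ∠KPL = 83.6°, so PL runs at 51.8° + (180° − 83.6°) = 148° from the x-axis; with |PL| = 23.5, L = P + 23.5·(cos 148°, sin 148°) = (-5.07, 31.3). PL ⟂ LG; with |LG| = 20.5 on the left of PL, G = L + 20.5·(-0.527, -0.850) = (-15.9, 13.9). Then |KG| = |G − K| = 21.1.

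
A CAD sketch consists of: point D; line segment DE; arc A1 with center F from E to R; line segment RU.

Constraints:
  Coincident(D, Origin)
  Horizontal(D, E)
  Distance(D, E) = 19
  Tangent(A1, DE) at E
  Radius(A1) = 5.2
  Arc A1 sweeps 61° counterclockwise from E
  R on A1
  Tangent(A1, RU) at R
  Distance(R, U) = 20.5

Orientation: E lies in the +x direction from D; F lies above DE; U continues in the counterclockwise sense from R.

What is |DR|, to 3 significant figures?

23.7

Tangency of A1 to DE means the radius FE is perpendicular to DE, so F = E + (0, 5.2) = (19.0, 5.20). On A1, E sits at bearing -90° from F; a 61° counterclockwise sweep puts R at bearing -29°, so R = F + 5.2·(cos -29°, sin -29°) = (23.5, 2.68). Then |DR| = |R − D| = 23.7.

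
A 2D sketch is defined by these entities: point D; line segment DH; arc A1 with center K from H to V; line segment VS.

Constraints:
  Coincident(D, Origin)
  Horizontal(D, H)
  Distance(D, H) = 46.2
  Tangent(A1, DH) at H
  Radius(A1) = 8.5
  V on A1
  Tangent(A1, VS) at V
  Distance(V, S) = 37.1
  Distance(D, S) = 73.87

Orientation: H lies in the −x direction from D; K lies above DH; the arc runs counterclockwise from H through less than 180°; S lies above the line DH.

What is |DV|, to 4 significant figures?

41.19

Checks: |KV| = 8.500 ✓; ∠(KV, VS) = 90.00° ✓; |VS| = 37.10 ✓; |DS| = 73.87 ✓.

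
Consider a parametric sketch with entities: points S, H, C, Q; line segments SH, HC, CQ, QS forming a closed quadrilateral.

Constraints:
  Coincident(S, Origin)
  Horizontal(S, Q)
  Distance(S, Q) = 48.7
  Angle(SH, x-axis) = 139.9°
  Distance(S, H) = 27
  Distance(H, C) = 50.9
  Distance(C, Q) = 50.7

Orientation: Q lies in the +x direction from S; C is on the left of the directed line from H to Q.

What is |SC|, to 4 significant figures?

49.33

S is at the origin; SQ is horizontal with |SQ| = 48.7 and Q in +x, so Q = (48.7, 0). SH runs at 139.9° with |SH| = 27.0, so H = (-20.65, 17.39). C is determined by |HC| = 50.9 and |CQ| = 50.7 together: it lies at the intersection of circle(H, 50.9) and circle(Q, 50.7). With |HQ| = 71.50, the foot of the radical line on HQ is 35.89 from H and the perpendicular offset is √(50.9² − 35.89²) = 36.09. Taking the left-of-HQ solution: C = (22.94, 43.67).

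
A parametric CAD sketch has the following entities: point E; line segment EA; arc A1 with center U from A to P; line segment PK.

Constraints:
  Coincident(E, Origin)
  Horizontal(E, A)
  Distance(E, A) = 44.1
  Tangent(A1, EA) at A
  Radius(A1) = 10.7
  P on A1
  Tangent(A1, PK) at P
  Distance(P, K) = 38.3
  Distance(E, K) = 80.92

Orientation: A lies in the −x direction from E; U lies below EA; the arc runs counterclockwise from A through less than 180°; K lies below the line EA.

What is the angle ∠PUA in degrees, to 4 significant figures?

65.58°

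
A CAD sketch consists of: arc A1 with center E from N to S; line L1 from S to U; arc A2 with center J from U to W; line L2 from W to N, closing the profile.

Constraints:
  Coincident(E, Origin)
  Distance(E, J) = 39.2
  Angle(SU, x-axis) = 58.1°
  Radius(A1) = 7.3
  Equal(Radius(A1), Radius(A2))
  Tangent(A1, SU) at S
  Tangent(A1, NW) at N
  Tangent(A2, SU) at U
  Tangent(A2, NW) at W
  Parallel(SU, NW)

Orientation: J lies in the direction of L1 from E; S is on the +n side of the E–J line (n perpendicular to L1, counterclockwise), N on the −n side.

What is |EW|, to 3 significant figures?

39.9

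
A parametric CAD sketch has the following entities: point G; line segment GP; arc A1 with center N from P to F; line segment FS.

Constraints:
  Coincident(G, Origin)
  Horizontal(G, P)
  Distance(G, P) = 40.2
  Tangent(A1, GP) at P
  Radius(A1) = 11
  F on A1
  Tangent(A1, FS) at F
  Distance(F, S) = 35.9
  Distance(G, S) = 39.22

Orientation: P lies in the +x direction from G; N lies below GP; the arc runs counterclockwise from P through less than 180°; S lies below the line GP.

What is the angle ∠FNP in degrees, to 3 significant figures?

60.8°

G is at the origin; G and P share the same y with |GP| = 40.2 and P on the +x side, so P = (40.2, 0.00). A1 meets GP tangentially, so NP is at right angles to GP, so N = P + (0, -11) = (40.2, -11.0). Since NF ⟂ FS (tangency), |NS| = √(11.0² + 35.9²) = 37.5 regardless of where F sits on A1. So S lies on both circle(G, 39.22) and circle(N, 37.5); the below-GP intersection is S = (13.1, -37.0). F is the foot of the tangent from S: F = (30.6, -5.63).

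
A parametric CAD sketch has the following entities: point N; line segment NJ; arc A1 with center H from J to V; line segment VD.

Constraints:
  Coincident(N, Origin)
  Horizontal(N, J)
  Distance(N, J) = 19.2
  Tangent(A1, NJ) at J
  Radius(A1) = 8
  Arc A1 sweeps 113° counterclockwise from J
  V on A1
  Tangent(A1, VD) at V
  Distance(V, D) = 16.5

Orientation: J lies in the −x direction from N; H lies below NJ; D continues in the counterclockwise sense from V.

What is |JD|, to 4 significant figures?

26.33

N is at the origin; N and J share the same y with |NJ| = 19.2 and J on the −x side, so J = (-19.20, 0.000). The tangent condition forces HJ to be normal to NJ, so H = J + (0, -8) = (-19.20, -8.000). On A1, J sits at bearing 90° from H; a 113° counterclockwise sweep puts V at bearing 203°, so V = H + 8.0·(cos 203°, sin 203°) = (-26.56, -11.13). Tangency of A1 to VD means the radius HV is perpendicular to VD, so VD runs along (−sin 203°, cos 203°); with |VD| = 16.5, D = (-20.12, -26.31). Then |JD| = |D − J| = 26.33.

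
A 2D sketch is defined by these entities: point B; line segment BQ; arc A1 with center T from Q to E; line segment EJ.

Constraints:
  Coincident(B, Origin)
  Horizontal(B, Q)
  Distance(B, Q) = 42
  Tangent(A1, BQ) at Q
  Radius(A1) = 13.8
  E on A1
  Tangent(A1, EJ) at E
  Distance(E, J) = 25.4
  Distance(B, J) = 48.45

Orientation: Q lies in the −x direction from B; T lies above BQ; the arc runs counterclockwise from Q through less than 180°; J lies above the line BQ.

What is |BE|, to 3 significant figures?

31.4

Checks: |TE| = 13.80 ✓; ∠(TE, EJ) = 90.00° ✓; |EJ| = 25.40 ✓; |BJ| = 48.45 ✓.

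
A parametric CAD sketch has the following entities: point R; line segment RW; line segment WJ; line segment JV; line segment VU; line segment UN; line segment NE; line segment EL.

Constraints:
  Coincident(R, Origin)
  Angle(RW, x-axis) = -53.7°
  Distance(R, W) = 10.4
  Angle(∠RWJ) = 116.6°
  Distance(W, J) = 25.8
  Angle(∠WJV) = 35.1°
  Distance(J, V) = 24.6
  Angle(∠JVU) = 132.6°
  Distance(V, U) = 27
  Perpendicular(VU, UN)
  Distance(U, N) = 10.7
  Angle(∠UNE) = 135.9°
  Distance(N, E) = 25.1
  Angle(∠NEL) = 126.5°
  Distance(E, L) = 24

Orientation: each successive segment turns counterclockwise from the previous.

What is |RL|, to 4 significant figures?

34.26

R is at the origin; RW runs at -53.7° with length 10.4, so W = (6.157, -8.382). ∠RWJ = 116.6° gives WJ at 9.700° from the x-axis; with |WJ| = 25.8, J = (31.59, -4.035). ∠WJV = 35.1° gives JV at 154.6° from the x-axis; with |JV| = 24.6, V = (9.366, 6.517). ∠JVU = 132.6° gives VU at -158.0° from the x-axis; with |VU| = 27.0, U = (-15.67, -3.597). The perpendicularity gives UN at right angles to VU, so UN runs at -68.00°; with |UN| = 10.7, N = (-11.66, -13.52). ∠UNE = 135.9° gives NE at -23.90° from the x-axis; with |NE| = 25.1, E = (11.29, -23.69). ∠NEL = 126.5° gives EL at 29.60° from the x-axis; with |EL| = 24.0, L = (32.16, -11.83). Then |RL| = |L − R| = 34.26.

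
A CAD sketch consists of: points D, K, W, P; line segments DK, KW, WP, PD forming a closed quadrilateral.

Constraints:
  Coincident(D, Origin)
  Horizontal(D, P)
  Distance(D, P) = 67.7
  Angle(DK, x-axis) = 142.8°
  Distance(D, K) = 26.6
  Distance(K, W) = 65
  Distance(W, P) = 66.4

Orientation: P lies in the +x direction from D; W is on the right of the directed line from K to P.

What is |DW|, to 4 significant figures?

41.10

D is at the origin; DP is horizontal with |DP| = 67.7 and P in +x, so P = (67.7, 0). DK runs at 142.8° with |DK| = 26.6, so K = (-21.19, 16.08). W is determined by |KW| = 65.0 and |WP| = 66.4 together: it lies at the intersection of circle(K, 65.0) and circle(P, 66.4). With |KP| = 90.33, the foot of the radical line on KP is 44.15 from K and the perpendicular offset is √(65.0² − 44.15²) = 47.71. Taking the right-of-KP solution: W = (13.76, -38.72).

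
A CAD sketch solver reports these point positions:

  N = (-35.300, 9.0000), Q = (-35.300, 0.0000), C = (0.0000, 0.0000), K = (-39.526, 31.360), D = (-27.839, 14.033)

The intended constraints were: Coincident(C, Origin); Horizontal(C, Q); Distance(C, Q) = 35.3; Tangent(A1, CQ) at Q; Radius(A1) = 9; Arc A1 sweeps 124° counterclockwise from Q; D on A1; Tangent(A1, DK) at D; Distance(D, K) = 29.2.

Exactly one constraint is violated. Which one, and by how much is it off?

Distance(D, K) = 29.2 — off by 8.30.

C = (0.00, 0.00) ✓; C.y = 0.00, Q.y = 0.00 ✓; |CQ| = 35.30 ✓; ∠(NQ, QC) = 90.00° ✓; |NQ| = 9.000 ✓; bearing(N→D) − bearing(N→Q) = 124.0° ✓; |ND| = 9.000 ✓; ∠(ND, DK) = 90.00° ✓; |DK| = 20.90 ✗.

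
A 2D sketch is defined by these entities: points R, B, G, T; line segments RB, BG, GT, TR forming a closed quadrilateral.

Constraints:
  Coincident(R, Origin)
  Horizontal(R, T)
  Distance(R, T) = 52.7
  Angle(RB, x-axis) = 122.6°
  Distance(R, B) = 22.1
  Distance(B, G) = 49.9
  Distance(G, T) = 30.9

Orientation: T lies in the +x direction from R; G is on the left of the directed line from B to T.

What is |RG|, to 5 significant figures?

45.944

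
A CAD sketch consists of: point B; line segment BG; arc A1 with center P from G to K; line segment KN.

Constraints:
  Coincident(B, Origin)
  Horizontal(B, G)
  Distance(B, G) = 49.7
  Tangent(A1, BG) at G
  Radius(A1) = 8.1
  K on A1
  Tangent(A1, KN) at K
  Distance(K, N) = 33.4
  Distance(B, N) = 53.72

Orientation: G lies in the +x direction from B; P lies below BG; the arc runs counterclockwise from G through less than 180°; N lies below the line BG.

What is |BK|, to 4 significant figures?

42.26

Checks: |PK| = 8.100 ✓; ∠(PK, KN) = 90.00° ✓; |KN| = 33.40 ✓; |BN| = 53.72 ✓.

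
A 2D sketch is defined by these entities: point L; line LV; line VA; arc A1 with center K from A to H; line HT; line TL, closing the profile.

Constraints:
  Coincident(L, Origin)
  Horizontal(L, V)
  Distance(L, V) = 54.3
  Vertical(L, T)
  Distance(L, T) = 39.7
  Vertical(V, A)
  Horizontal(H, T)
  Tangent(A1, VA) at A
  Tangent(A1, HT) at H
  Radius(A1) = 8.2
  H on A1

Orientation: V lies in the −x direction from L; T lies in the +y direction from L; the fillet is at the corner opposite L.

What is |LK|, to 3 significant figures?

55.8

L is at the origin; LV is horizontal with |LV| = 54.3 and V on the −x side, so V = (-54.3, 0.00). L and T share the same x with |LT| = 39.7 and T on the +y side, so T = (0.00, 39.7). The virtual corner opposite L is at (-54.3, 39.7). The tangent condition forces KA to be normal to VA and A1 meets HT tangentially, so KH is at right angles to HT, with radius 8.2, so the center K sits 8.2 in from both sides at K = (-46.1, 31.5). Then |LK| = |K − L| = 55.8.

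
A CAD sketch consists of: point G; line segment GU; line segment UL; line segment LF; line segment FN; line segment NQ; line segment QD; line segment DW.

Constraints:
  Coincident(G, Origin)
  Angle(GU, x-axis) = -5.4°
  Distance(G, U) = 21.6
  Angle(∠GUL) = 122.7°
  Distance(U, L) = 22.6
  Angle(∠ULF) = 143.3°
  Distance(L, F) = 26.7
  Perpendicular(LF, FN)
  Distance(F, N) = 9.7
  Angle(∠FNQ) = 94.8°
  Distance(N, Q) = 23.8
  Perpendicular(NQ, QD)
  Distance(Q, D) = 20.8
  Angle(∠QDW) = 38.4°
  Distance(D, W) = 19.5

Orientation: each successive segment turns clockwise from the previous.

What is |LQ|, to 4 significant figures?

12.07

G is at the origin; GU runs at -5.4° with length 21.6, so U = (21.50, -2.033). ∠GUL = 122.7° gives UL at -62.70° from the x-axis; with |UL| = 22.6, L = (31.87, -22.12). ∠ULF = 143.3° gives LF at -99.40° from the x-axis; with |LF| = 26.7, F = (27.51, -48.46). The perpendicularity gives FN at right angles to LF, so FN runs at 170.6°; with |FN| = 9.7, N = (17.94, -46.87). ∠FNQ = 94.8° gives NQ at 85.40° from the x-axis; with |NQ| = 23.8, Q = (19.85, -23.15). Then |LQ| = |Q − L| = 12.07.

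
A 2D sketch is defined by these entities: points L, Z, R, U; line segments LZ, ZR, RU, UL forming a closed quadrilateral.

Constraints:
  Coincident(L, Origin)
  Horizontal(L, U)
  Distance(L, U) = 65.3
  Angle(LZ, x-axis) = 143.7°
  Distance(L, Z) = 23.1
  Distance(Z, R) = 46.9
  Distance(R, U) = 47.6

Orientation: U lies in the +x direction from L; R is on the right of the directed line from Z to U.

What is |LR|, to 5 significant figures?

23.806

Checks: |ZR| = 46.90 ✓; |RU| = 47.60 ✓.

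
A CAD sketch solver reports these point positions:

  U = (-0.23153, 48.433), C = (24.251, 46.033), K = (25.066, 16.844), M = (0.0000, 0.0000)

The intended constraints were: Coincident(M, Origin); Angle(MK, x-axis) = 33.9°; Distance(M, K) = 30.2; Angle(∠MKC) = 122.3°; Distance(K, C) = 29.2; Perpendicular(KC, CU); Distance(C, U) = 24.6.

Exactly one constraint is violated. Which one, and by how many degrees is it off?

Perpendicular(KC, CU) — off by 7.20°.

M = (0.00, 0.00) ✓; MK at 33.90° ✓; |MK| = 30.20 ✓; ∠MKC = 122.3° ✓; |KC| = 29.20 ✓; ∠(KC, CU) = 82.80° ✗; |CU| = 24.60 ✓.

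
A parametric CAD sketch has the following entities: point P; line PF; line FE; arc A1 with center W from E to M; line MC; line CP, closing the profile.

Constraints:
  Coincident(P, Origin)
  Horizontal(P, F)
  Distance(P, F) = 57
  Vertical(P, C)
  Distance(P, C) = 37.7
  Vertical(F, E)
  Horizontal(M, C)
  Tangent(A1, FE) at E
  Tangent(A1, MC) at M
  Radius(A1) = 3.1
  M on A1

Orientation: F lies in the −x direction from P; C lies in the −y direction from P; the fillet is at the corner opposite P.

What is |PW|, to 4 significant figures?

64.05

P and C share the same x with |PC| = 37.7 and C on the −y side, so C = (0.000, -37.70). The virtual corner opposite P is at (-57.00, -37.70). Since A1 is tangent to FE there, WE ⟂ FE and since A1 is tangent to MC there, WM ⟂ MC, with radius 3.1, so the center W sits 3.1 in from both sides at W = (-53.90, -34.60). Then |PW| = |W − P| = 64.05.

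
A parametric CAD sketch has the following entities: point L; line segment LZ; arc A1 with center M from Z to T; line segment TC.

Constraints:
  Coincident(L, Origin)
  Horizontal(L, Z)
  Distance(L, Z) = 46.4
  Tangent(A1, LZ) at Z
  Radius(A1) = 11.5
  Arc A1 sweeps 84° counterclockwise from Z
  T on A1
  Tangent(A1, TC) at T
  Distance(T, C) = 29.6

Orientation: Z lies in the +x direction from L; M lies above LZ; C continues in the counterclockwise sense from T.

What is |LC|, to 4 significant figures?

72.74

L is at the origin; L and Z share the same y with |LZ| = 46.4 and Z on the +x side, so Z = (46.40, 0.000). Since A1 is tangent to LZ there, MZ ⟂ LZ, so M = Z + (0, 11.5) = (46.40, 11.50). On A1, Z sits at bearing -90° from M; an 84° counterclockwise sweep puts T at bearing -6°, so T = M + 11.5·(cos -6°, sin -6°) = (57.84, 10.30). A1 meets TC tangentially, so MT is at right angles to TC, so TC runs along (−sin -6°, cos -6°); with |TC| = 29.6, C = (60.93, 39.74). Then |LC| = |C − L| = 72.74.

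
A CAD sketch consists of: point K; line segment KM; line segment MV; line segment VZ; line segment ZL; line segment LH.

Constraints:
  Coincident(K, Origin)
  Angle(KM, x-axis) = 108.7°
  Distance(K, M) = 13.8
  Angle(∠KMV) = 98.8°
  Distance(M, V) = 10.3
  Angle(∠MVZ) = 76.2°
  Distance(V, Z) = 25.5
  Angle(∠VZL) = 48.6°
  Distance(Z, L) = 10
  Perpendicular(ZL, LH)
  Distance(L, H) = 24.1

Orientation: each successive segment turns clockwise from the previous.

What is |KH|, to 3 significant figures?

23.1

K is at the origin; KM runs at 108.7° with length 13.8, so M = (-4.42, 13.1). ∠KMV = 98.8° gives MV at 27.5° from the x-axis; with |MV| = 10.3, V = (4.71, 17.8). ∠MVZ = 76.2° gives VZ at -76.3° from the x-axis; with |VZ| = 25.5, Z = (10.8, -6.95). ∠VZL = 48.6° gives ZL at 152° from the x-axis; with |ZL| = 10.0, L = (1.90, -2.30). The perpendicularity gives LH at right angles to ZL, so LH runs at 62.3°; with |LH| = 24.1, H = (13.1, 19.0). Then |KH| = |H − K| = 23.1.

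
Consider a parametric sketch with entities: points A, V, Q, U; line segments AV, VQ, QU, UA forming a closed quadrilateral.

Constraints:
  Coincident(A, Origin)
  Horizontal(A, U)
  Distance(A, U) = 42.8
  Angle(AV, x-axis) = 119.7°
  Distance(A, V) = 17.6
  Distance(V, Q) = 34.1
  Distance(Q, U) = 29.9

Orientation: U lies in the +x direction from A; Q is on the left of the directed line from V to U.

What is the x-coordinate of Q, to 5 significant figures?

24.366

A is at the origin; A and U share the same y with |AU| = 42.8 and U in +x, so U = (42.8, 0). AV runs at 119.7° with |AV| = 17.6, so V = (-8.7201, 15.288). Q is determined by |VQ| = 34.1 and |QU| = 29.9 together: it lies at the intersection of circle(V, 34.1) and circle(U, 29.9). With |VU| = 53.740, the foot of the radical line on VU is 29.371 from V and the perpendicular offset is √(34.1² − 29.371²) = 17.325. Taking the left-of-VU solution: Q = (24.366, 23.541).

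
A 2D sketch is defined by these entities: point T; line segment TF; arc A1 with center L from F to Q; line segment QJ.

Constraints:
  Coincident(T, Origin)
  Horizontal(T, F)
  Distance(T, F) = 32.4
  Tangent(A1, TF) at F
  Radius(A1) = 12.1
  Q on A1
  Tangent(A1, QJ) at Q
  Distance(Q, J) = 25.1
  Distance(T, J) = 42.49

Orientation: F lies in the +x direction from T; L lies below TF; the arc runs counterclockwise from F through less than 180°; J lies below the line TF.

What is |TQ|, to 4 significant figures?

23.66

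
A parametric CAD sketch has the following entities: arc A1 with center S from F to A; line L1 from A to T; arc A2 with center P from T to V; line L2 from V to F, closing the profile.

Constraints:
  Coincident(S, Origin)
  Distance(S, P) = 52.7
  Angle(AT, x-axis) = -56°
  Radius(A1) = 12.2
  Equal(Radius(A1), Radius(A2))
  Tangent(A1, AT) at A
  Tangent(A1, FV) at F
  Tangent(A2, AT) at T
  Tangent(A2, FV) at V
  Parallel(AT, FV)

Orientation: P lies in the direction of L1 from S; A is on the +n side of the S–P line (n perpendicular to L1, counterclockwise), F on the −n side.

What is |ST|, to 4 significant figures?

54.09

The slot axis is L1's direction at -56.0°, so u = (cos -56.0°, sin -56.0°) = (0.5592, -0.8290) and n = (−sin -56.0°, cos -56.0°) = (0.8290, 0.5592). S is at the origin and P lies 52.7 along u from S, so P = 52.7·u = (29.47, -43.69). Tangency of A1 to both parallel lines with radius 12.2 puts A and F at S ± 12.2·n: A = (10.11, 6.822), F = (-10.11, -6.822). Equal radii place T and V the same way about P: T = P + 12.2·n = (39.58, -36.87), V = P − 12.2·n = (19.36, -50.51). Then |ST| = |T − S| = 54.09.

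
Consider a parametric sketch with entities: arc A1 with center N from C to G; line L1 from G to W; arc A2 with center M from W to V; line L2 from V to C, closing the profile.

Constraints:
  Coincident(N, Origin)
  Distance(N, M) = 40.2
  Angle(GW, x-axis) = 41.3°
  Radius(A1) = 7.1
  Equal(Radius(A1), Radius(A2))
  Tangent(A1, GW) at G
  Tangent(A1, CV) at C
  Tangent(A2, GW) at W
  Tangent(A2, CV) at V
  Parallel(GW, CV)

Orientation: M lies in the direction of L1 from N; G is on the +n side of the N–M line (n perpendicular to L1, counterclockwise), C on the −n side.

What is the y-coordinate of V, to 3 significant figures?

21.2

The slot axis is L1's direction at 41.3°, so u = (cos 41.3°, sin 41.3°) = (0.751, 0.660) and n = (−sin 41.3°, cos 41.3°) = (-0.660, 0.751). N is at the origin and M lies 40.2 along u from N, so M = 40.2·u = (30.2, 26.5). Tangency of A1 to both parallel lines with radius 7.1 puts G and C at N ± 7.1·n: G = (-4.69, 5.33), C = (4.69, -5.33). Equal radii place W and V the same way about M: W = M + 7.1·n = (25.5, 31.9), V = M − 7.1·n = (34.9, 21.2). So V.y = 21.2.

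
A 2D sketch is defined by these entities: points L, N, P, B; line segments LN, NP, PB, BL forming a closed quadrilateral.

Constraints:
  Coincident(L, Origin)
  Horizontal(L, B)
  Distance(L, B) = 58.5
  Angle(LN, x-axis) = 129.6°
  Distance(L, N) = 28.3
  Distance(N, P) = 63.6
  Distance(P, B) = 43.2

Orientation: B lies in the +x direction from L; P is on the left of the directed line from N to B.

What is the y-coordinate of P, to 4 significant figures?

40.26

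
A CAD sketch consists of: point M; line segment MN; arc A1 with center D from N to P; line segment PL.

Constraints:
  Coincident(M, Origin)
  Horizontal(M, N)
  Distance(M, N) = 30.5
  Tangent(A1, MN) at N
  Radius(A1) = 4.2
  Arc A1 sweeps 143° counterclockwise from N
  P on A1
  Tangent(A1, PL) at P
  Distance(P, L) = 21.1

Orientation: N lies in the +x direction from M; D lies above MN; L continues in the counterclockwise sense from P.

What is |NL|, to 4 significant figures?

24.81

On A1, N sits at bearing -90° from D; a 143° counterclockwise sweep puts P at bearing 53°, so P = D + 4.2·(cos 53°, sin 53°) = (33.03, 7.554). The tangent condition forces DP to be normal to PL, so PL runs along (−sin 53°, cos 53°); with |PL| = 21.1, L = (16.18, 20.25). Then |NL| = |L − N| = 24.81.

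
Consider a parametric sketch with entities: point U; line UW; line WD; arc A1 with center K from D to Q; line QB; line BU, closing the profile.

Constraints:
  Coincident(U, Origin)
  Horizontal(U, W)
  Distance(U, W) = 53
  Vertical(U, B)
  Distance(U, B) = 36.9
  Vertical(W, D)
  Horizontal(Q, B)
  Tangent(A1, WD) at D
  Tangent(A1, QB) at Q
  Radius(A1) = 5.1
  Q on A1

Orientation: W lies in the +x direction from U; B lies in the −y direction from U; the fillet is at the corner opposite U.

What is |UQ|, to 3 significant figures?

60.5

The virtual corner opposite U is at (53.0, -36.9). The tangent condition forces KD to be normal to WD and the tangent condition forces KQ to be normal to QB, with radius 5.1, so the center K sits 5.1 in from both sides at K = (47.9, -31.8). That places the tangent points at D = (53.0, -31.8) on WD and Q = (47.9, -36.9) on QB. Then |UQ| = |Q − U| = 60.5.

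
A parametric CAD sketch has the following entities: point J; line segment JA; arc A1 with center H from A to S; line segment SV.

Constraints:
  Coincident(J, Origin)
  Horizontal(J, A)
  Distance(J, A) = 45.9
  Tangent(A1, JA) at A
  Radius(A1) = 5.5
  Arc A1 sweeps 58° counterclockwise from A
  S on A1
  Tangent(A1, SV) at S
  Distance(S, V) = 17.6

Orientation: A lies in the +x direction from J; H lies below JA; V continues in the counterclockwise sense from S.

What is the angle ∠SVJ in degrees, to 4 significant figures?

93.24°

J is at the origin; JA is horizontal with |JA| = 45.9 and A on the +x side, so A = (45.90, 0.000). A1 meets JA tangentially, so HA is at right angles to JA, so H = A + (0, -5.5) = (45.90, -5.500). On A1, A sits at bearing 90° from H; a 58° counterclockwise sweep puts S at bearing 148°, so S = H + 5.5·(cos 148°, sin 148°) = (41.24, -2.585). The tangent condition forces HS to be normal to SV, so SV runs along (−sin 148°, cos 148°); with |SV| = 17.6, V = (31.91, -17.51). Then cos ∠SVJ = VS·VJ / (|VS||VJ|), giving 93.24°.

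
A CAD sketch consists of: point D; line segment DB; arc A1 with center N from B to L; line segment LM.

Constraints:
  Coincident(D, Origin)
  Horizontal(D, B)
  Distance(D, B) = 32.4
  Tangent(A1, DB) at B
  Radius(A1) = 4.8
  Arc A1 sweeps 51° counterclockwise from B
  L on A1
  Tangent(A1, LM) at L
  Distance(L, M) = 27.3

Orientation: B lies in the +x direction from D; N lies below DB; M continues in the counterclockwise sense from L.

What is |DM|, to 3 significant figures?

25.7

On A1, B sits at bearing 90° from N; a 51° counterclockwise sweep puts L at bearing 141°, so L = N + 4.8·(cos 141°, sin 141°) = (28.7, -1.78). The tangent condition forces NL to be normal to LM, so LM runs along (−sin 141°, cos 141°); with |LM| = 27.3, M = (11.5, -23.0). Then |DM| = |M − D| = 25.7.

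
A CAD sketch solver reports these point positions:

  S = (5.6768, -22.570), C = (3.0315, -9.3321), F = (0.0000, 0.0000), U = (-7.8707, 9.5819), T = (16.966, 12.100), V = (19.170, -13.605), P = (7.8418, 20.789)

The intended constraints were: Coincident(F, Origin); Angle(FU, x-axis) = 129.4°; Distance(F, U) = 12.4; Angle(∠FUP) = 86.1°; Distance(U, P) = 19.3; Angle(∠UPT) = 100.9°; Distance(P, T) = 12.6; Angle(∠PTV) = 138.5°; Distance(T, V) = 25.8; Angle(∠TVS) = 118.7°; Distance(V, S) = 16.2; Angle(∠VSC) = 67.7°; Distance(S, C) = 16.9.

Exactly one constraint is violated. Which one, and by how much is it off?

Distance(S, C) = 16.9 — off by 3.40.

F = (0.00, 0.00) ✓; FU at 129.4° ✓; |FU| = 12.40 ✓; ∠FUP = 86.10° ✓; |UP| = 19.30 ✓; ∠UPT = 100.9° ✓; |PT| = 12.60 ✓; ∠PTV = 138.5° ✓; |TV| = 25.80 ✓; ∠TVS = 118.7° ✓; |VS| = 16.20 ✓; ∠VSC = 67.70° ✓; |SC| = 13.50 ✗.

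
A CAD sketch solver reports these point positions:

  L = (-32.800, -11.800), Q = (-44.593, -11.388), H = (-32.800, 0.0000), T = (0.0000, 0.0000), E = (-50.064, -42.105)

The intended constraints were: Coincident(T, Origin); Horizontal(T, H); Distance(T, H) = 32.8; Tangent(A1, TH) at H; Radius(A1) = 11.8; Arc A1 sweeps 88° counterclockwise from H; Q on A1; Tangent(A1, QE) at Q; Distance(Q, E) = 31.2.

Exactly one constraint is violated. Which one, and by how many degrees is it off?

Tangent(A1, QE) at Q — off by 8.10°.

T = (0.00, 0.00) ✓; T.y = 0.00, H.y = 0.00 ✓; |TH| = 32.80 ✓; ∠(LH, HT) = 90.00° ✓; |LH| = 11.80 ✓; bearing(L→Q) − bearing(L→H) = 88.00° ✓; |LQ| = 11.80 ✓; ∠(LQ, QE) = 98.10° ✗; |QE| = 31.20 ✓.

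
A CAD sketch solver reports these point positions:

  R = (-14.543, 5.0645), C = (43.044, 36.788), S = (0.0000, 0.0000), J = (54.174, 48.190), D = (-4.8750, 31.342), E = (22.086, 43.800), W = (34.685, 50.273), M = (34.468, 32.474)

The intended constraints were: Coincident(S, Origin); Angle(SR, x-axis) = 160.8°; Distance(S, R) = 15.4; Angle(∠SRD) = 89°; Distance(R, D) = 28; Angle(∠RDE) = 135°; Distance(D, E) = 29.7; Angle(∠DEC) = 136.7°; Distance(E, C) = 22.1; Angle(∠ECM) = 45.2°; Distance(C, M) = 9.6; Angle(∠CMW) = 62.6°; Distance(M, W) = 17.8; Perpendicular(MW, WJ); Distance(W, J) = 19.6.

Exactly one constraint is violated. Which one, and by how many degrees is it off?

Perpendicular(MW, WJ) — off by 5.40°.

S = (0.00, 0.00) ✓; SR at 160.8° ✓; |SR| = 15.40 ✓; ∠SRD = 89.00° ✓; |RD| = 28.00 ✓; ∠RDE = 135.0° ✓; |DE| = 29.70 ✓; ∠DEC = 136.7° ✓; |EC| = 22.10 ✓; ∠ECM = 45.20° ✓; |CM| = 9.600 ✓; ∠CMW = 62.60° ✓; |MW| = 17.80 ✓; ∠(MW, WJ) = 95.40° ✗; |WJ| = 19.60 ✓.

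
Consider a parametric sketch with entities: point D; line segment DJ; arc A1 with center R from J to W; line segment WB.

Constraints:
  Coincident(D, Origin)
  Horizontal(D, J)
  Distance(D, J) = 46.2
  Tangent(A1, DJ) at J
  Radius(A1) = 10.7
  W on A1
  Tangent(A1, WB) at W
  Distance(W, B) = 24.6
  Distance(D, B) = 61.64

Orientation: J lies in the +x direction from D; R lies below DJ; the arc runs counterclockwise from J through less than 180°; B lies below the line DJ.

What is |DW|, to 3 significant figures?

40.2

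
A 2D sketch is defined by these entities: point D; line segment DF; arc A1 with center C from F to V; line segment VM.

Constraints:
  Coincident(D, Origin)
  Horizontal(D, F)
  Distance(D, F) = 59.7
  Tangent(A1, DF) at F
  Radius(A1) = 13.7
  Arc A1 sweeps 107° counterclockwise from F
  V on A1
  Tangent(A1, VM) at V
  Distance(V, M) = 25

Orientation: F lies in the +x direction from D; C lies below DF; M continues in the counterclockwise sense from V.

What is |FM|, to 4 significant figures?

42.01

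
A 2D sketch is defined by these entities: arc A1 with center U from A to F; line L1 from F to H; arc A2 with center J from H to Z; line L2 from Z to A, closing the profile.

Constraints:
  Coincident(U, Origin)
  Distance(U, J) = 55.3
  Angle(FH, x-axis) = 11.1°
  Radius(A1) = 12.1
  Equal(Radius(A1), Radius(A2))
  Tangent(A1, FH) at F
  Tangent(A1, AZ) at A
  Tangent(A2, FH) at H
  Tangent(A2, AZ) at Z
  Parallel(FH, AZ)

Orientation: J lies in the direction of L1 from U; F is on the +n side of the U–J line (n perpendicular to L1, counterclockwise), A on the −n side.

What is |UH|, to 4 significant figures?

56.61

The slot axis is L1's direction at 11.1°, so u = (cos 11.1°, sin 11.1°) = (0.9813, 0.1925) and n = (−sin 11.1°, cos 11.1°) = (-0.1925, 0.9813). U is at the origin and J lies 55.3 along u from U, so J = 55.3·u = (54.27, 10.65). Tangency of A1 to both parallel lines with radius 12.1 puts F and A at U ± 12.1·n: F = (-2.330, 11.87), A = (2.330, -11.87). Equal radii place H and Z the same way about J: H = J + 12.1·n = (51.94, 22.52), Z = J − 12.1·n = (56.60, -1.227). Then |UH| = |H − U| = 56.61.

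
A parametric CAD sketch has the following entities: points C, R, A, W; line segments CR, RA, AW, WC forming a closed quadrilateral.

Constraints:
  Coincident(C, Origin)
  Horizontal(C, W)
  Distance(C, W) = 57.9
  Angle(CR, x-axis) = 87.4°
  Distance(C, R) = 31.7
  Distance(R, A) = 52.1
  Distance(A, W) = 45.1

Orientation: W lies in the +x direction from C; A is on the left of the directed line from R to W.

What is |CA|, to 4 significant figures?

68.48

C is at the origin; CW is horizontal with |CW| = 57.9 and W in +x, so W = (57.9, 0). CR runs at 87.4° with |CR| = 31.7, so R = (1.438, 31.67). A is determined by |RA| = 52.1 and |AW| = 45.1 together: it lies at the intersection of circle(R, 52.1) and circle(W, 45.1). With |RW| = 64.74, the foot of the radical line on RW is 37.62 from R and the perpendicular offset is √(52.1² − 37.62²) = 36.04. Taking the left-of-RW solution: A = (51.88, 44.70).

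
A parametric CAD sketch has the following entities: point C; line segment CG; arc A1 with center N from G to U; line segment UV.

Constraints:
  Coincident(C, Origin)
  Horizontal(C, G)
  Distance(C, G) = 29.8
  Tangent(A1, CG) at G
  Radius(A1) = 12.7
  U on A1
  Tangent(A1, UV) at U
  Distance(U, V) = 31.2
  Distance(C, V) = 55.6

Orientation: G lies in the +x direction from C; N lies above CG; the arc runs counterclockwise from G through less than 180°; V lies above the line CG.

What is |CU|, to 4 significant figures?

45.09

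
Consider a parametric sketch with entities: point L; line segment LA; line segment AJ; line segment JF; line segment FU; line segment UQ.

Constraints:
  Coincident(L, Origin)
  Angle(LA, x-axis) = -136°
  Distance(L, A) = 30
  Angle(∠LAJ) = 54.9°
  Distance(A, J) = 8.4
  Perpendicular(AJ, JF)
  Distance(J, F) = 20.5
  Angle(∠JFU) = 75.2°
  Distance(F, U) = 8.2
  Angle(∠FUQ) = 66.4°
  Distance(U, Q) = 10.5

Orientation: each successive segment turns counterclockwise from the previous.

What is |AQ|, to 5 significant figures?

12.348

L is at the origin; LA runs at -136.0° with length 30.0, so A = (-21.580, -20.840). ∠LAJ = 54.9° gives AJ at -10.900° from the x-axis; with |AJ| = 8.4, J = (-13.332, -22.428). The perpendicularity gives JF at right angles to AJ, so JF runs at 79.100°; with |JF| = 20.5, F = (-9.4553, -2.2980). ∠JFU = 75.2° gives FU at -176.10° from the x-axis; with |FU| = 8.2, U = (-17.636, -2.8557). ∠FUQ = 66.4° gives UQ at -62.500° from the x-axis; with |UQ| = 10.5, Q = (-12.788, -12.169). Then |AQ| = |Q − A| = 12.348.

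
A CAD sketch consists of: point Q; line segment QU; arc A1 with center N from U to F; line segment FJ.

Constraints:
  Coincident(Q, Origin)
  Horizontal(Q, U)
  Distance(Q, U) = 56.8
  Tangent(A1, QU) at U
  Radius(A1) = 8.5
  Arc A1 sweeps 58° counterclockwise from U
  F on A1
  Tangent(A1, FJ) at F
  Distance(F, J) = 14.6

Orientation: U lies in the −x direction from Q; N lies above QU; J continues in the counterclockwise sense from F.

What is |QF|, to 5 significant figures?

49.752

The tangent condition forces NU to be normal to QU, so N = U + (0, 8.5) = (-56.800, 8.5000). On A1, U sits at bearing -90° from N; a 58° counterclockwise sweep puts F at bearing -32°, so F = N + 8.5·(cos -32°, sin -32°) = (-49.592, 3.9957). Then |QF| = |F − Q| = 49.752.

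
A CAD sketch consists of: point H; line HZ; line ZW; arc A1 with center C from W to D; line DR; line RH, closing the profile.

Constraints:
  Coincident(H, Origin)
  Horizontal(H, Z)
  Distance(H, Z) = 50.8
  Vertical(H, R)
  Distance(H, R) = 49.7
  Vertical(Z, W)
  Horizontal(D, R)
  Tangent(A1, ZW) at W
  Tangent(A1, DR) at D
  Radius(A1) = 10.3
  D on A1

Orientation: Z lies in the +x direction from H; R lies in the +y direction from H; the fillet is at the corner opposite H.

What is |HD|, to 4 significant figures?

64.11

H is at the origin; H and Z share the same y with |HZ| = 50.8 and Z on the +x side, so Z = (50.80, 0.000). H and R share the same x with |HR| = 49.7 and R on the +y side, so R = (0.000, 49.70). The virtual corner opposite H is at (50.80, 49.70). The tangent condition forces CW to be normal to ZW and A1 meets DR tangentially, so CD is at right angles to DR, with radius 10.3, so the center C sits 10.3 in from both sides at C = (40.50, 39.40). That places the tangent points at W = (50.80, 39.40) on ZW and D = (40.50, 49.70) on DR. Then |HD| = |D − H| = 64.11.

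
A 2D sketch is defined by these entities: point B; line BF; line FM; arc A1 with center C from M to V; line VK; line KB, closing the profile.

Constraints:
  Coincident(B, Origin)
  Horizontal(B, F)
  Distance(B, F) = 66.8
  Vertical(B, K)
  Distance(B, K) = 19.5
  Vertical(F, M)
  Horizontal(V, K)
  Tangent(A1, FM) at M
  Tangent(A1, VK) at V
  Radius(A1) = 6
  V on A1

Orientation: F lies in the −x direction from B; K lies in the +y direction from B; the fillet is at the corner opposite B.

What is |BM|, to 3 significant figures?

68.2

The virtual corner opposite B is at (-66.8, 19.5). A1 meets FM tangentially, so CM is at right angles to FM and since A1 is tangent to VK there, CV ⟂ VK, with radius 6.0, so the center C sits 6.0 in from both sides at C = (-60.8, 13.5). That places the tangent points at M = (-66.8, 13.5) on FM and V = (-60.8, 19.5) on VK. Then |BM| = |M − B| = 68.2.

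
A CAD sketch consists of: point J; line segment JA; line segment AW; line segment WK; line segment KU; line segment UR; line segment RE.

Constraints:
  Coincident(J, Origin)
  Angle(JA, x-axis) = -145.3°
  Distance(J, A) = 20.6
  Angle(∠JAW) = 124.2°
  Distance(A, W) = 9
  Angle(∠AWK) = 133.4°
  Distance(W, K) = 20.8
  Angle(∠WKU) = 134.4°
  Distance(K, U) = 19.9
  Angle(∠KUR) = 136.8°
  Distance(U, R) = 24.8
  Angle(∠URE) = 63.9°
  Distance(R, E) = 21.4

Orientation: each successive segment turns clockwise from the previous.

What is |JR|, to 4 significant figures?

39.01

J is at the origin; JA runs at -145.3° with length 20.6, so A = (-16.94, -11.73). ∠JAW = 124.2° gives AW at 158.9° from the x-axis; with |AW| = 9.0, W = (-25.33, -8.487). ∠AWK = 133.4° gives WK at 112.3° from the x-axis; with |WK| = 20.8, K = (-33.23, 10.76). ∠WKU = 134.4° gives KU at 66.70° from the x-axis; with |KU| = 19.9, U = (-25.35, 29.03). ∠KUR = 136.8° gives UR at 23.50° from the x-axis; with |UR| = 24.8, R = (-2.611, 38.92). Then |JR| = |R − J| = 39.01.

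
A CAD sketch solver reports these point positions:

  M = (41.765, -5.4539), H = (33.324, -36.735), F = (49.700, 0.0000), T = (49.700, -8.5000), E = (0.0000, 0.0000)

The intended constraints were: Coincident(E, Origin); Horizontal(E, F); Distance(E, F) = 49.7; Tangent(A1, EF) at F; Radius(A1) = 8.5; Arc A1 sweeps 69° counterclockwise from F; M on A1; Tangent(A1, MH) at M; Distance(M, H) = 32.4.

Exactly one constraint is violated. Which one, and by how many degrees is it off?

Tangent(A1, MH) at M — off by 5.90°.

E = (0.00, 0.00) ✓; E.y = 0.00, F.y = 0.00 ✓; |EF| = 49.70 ✓; ∠(TF, FE) = 90.00° ✓; |TF| = 8.500 ✓; bearing(T→M) − bearing(T→F) = 69.00° ✓; |TM| = 8.500 ✓; ∠(TM, MH) = 84.10° ✗; |MH| = 32.40 ✓.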